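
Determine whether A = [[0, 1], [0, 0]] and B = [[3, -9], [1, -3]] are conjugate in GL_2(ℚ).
Two matrices over a field are similar if and only if they have the same invariant factors.

Both A and B have characteristic polynomial x^2 and minimal polynomial x^2. Computing further, both have invariant factors x^2. Hence A and B are similar.

Yes.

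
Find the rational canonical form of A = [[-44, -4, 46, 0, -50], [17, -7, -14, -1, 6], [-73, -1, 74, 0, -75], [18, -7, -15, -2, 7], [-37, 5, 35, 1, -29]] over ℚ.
The invariant factors of A (the non-unit diagonal entries of the Smith normal form of xI - A over ℚ[x]) are (x + 1)^4(x + 4), each dividing the next. The characteristic polynomial is their product, (x + 1)^4(x + 4).

The rational canonical form is the block-diagonal matrix of companion matrices C(f_i):
R = [[0, 0, 0, 0, -4], [1, 0, 0, 0, -17], [0, 1, 0, 0, -28], [0, 0, 1, 0, -22], [0, 0, 0, 1, -8]].

R = [[0, 0, 0, 0, -4], [1, 0, 0, 0, -17], [0, 1, 0, 0, -28], [0, 0, 1, 0, -22], [0, 0, 0, 1, -8]]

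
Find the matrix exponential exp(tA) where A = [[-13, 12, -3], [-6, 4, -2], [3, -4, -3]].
A has Jordan form J = [[-4, 1, 0], [0, -4, 0], [0, 0, -4]] with A = PJP^{-1}, so e^{tA} = P e^{tJ} P^{-1}.

For a Jordan block J_k(λ), e^{tJ_k(λ)} = e^{λt} · (I + tN + t^2 N^2/2! + ... + t^{k-1} N^{k-1}/(k-1)!) where N is the nilpotent superdiagonal part.

Assembling the blocks and conjugating back gives the entries of e^{tA} as shown above.

e^{tA} = [[(1 - 9*t)*e^{-4*t}, 12*t*e^{-4*t}, -3*t*e^{-4*t}], [-6*t*e^{-4*t}, (8*t + 1)*e^{-4*t}, -2*t*e^{-4*t}], [3*t*e^{-4*t}, -4*t*e^{-4*t}, (t + 1)*e^{-4*t}]]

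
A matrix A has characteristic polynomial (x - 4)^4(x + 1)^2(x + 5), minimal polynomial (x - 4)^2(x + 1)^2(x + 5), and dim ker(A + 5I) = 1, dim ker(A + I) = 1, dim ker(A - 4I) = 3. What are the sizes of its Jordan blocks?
λ = -5: algebraic multiplicity 1 (exponent in χ_A), largest block size 1 (exponent in m_A), 1 block (geometric multiplicity). This forces block sizes [1].
λ = -1: algebraic multiplicity 2 (exponent in χ_A), largest block size 2 (exponent in m_A), 1 block (geometric multiplicity). This forces block sizes [2].
λ = 4: algebraic multiplicity 4 (exponent in χ_A), largest block size 2 (exponent in m_A), 3 blocks (geometric multiplicity). These force block sizes [2, 1, 1].

Jordan blocks: (-5, 1), (-1, 2), (4, 2), (4, 1), (4, 1)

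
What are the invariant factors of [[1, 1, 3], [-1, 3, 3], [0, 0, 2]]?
The Jordan structure of A has elementary divisors (x - 2)^2, (x - 2). Arranging the block sizes at each eigenvalue in decreasing order and taking row products gives the invariant factors.

Invariant factors (smallest first, each dividing the next): x - 2, (x - 2)^2.

Check: the last factor (x - 2)^2 is the minimal polynomial, and the product (x - 2)^3 is the characteristic polynomial.

x - 2, (x - 2)^2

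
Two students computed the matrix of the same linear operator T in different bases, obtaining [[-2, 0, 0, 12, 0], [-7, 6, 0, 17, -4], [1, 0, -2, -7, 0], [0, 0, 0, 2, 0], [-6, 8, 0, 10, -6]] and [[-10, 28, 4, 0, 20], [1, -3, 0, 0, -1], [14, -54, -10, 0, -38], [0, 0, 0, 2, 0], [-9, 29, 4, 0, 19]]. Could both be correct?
Yes.

Two matrices over a field are similar if and only if they have the same invariant factors.

Both A and B have characteristic polynomial (x - 2)^2(x + 2)^3 and minimal polynomial (x - 2)(x + 2)^2. Computing further, both have invariant factors (x - 2)(x + 2), (x - 2)(x + 2)^2. Hence A and B are similar.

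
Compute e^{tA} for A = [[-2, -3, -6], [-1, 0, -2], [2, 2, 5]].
A has Jordan form J = [[1, 1, 0], [0, 1, 0], [0, 0, 1]] with A = PJP^{-1}, so e^{tA} = P e^{tJ} P^{-1}.

For a Jordan block J_k(λ), e^{tJ_k(λ)} = e^{λt} · (I + tN + t^2 N^2/2! + ... + t^{k-1} N^{k-1}/(k-1)!) where N is the nilpotent superdiagonal part.

Assembling the blocks and conjugating back gives the entries of e^{tA} as shown above.

e^{tA} = [[(1 - 3*t)*e^{t}, -3*t*e^{t}, -6*t*e^{t}], [-t*e^{t}, (1 - t)*e^{t}, -2*t*e^{t}], [2*t*e^{t}, 2*t*e^{t}, (4*t + 1)*e^{t}]]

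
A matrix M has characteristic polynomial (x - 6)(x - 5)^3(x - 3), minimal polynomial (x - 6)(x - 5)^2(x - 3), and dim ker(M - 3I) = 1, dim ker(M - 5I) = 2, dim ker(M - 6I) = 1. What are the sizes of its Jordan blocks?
λ = 3: algebraic multiplicity 1 (exponent in χ_M), largest block size 1 (exponent in m_M), 1 block (geometric multiplicity). This forces block sizes [1].
λ = 5: algebraic multiplicity 3 (exponent in χ_M), largest block size 2 (exponent in m_M), 2 blocks (geometric multiplicity). These force block sizes [2, 1].
λ = 6: algebraic multiplicity 1 (exponent in χ_M), largest block size 1 (exponent in m_M), 1 block (geometric multiplicity). This forces block sizes [1].

Jordan blocks: (3, 1), (5, 2), (5, 1), (6, 1)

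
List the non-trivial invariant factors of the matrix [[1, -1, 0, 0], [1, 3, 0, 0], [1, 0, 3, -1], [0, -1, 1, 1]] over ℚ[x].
(x - 2)^2, (x - 2)^2

The Jordan structure of A has elementary divisors (x - 2)^2, (x - 2)^2. Arranging the block sizes at each eigenvalue in decreasing order and taking row products gives the invariant factors.

Invariant factors (smallest first, each dividing the next): (x - 2)^2, (x - 2)^2.

Check: the last factor (x - 2)^2 is the minimal polynomial, and the product (x - 2)^4 is the characteristic polynomial.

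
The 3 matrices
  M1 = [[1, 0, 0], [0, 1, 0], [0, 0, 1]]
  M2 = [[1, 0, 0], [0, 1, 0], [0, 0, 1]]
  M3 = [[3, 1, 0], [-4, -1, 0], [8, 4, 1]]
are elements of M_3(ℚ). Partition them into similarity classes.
Characteristic polynomials: χ_{M1} = (x - 1)^3, χ_{M2} = (x - 1)^3, χ_{M3} = (x - 1)^3.

{M1, M2}: invariant factors x - 1, x - 1, x - 1.

{M3}: invariant factors x - 1, (x - 1)^2.

Matrices are similar if and only if their invariant-factor lists agree; the partition into similarity classes is {M1, M2}, {M3}.

2 classes: {M1, M2}, {M3}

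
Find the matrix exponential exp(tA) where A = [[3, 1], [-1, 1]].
e^{tA} = [[(t + 1)*e^{2*t}, t*e^{2*t}], [-t*e^{2*t}, (1 - t)*e^{2*t}]]

A has Jordan form J = [[2, 1], [0, 2]] with A = PJP^{-1}, so e^{tA} = P e^{tJ} P^{-1}.

For a Jordan block J_k(λ), e^{tJ_k(λ)} = e^{λt} · (I + tN + t^2 N^2/2! + ... + t^{k-1} N^{k-1}/(k-1)!) where N is the nilpotent superdiagonal part.

Assembling the blocks and conjugating back gives the entries of e^{tA} as shown above.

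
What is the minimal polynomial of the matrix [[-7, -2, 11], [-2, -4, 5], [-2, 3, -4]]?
The characteristic polynomial factors as (x + 5)^3. The minimal polynomial is ∏(x - λ)^{k_λ} where k_λ is the size of the largest Jordan block at λ.

For λ = -5: rank(A + 5I) = 2, and the largest Jordan block has size 3 (the smallest k with rank((A + 5I)^k) = rank((A + 5I)^(k+1))).

So m_A(x) = (x + 5)^3.

m_A(x) = (x + 5)^3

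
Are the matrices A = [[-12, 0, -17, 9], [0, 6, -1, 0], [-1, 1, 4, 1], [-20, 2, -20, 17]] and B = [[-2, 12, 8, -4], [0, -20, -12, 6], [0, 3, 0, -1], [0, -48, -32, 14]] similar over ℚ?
trace(A) = 15 but trace(B) = -8. The trace is a similarity invariant, so A and B are not similar.

No.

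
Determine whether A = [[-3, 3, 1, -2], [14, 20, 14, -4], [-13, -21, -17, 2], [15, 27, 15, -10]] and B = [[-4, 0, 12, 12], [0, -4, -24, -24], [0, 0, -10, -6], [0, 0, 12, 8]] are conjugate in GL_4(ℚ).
No.

Both have characteristic polynomial (x - 2)(x + 4)^3, but the minimal polynomial of A is (x - 2)(x + 4)^2 while the minimal polynomial of B is (x - 2)(x + 4). The minimal polynomial is a similarity invariant, so A and B are not similar.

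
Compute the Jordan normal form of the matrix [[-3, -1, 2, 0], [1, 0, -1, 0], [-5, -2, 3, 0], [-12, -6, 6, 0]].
The characteristic polynomial is det(xI - A) = x^4, so the eigenvalues are 0 (algebraic multiplicity 4).

For λ = 0: rank(A) = 2, rank(A^2) = 1, rank(A^3) = 0. The eigenspace has dimension 4 - 2 = 2, so there are 2 Jordan blocks; the rank sequence gives block sizes [3, 1].

Assembling the blocks gives the Jordan form J above.

J = [[0, 1, 0, 0], [0, 0, 1, 0], [0, 0, 0, 0], [0, 0, 0, 0]]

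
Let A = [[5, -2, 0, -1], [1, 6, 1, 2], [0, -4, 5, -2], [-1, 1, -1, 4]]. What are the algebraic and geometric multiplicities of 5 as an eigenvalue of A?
The characteristic polynomial is (x - 5)^4, so the factor x - 5 appears with exponent 4: the algebraic multiplicity is 4.

rank(A - 5I) = 2, so the eigenspace has dimension 4 - 2 = 2: the geometric multiplicity is 2.

Since 2 < 4, A is not diagonalizable.

algebraic multiplicity 4, geometric multiplicity 2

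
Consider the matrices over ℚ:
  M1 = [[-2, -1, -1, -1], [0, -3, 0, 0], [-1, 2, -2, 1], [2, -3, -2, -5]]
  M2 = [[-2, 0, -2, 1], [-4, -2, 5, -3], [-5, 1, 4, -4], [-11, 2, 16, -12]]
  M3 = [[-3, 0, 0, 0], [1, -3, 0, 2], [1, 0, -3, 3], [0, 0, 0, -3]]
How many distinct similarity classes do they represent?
1 class: {M1, M2, M3}

Characteristic polynomials: χ_{M1} = (x + 3)^4, χ_{M2} = (x + 3)^4, χ_{M3} = (x + 3)^4.

{M1, M2, M3}: invariant factors (x + 3)^2, (x + 3)^2.

Matrices are similar if and only if their invariant-factor lists agree; the partition into similarity classes is {M1, M2, M3}.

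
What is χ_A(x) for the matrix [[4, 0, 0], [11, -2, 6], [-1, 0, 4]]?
χ_A(x) = (x - 4)^2(x + 2)

xI - A = [[x - 4, 0, 0], [-11, x + 2, -6], [1, 0, x - 4]].

Expanding det(xI - A) along the first row:
det(xI - A) = + (x - 4)·det([[x + 2, -6], [0, x - 4]]) - (0)·det([[-11, -6], [1, x - 4]]) + (0)·det([[-11, x + 2], [1, 0]]).

Evaluating gives χ_A(x) = x^3 - 6x^2 + 32 = (x - 4)^2(x + 2).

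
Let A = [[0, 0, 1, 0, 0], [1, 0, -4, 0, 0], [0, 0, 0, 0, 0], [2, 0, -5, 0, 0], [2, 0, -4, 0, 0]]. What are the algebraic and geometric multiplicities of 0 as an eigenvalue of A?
The characteristic polynomial is x^5, so the factor x appears with exponent 5: the algebraic multiplicity is 5.

rank(A) = 2, so the eigenspace has dimension 5 - 2 = 3: the geometric multiplicity is 3.

Since 3 < 5, A is not diagonalizable.

algebraic multiplicity 5, geometric multiplicity 3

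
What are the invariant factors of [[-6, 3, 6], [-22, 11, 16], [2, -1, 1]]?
The Jordan structure of A has elementary divisors x, (x - 3)^2. Arranging the block sizes at each eigenvalue in decreasing order and taking row products gives the invariant factors.

Invariant factors (smallest first, each dividing the next): x(x - 3)^2.

Check: the last factor x(x - 3)^2 is the minimal polynomial, and the product x(x - 3)^2 is the characteristic polynomial.

x(x - 3)^2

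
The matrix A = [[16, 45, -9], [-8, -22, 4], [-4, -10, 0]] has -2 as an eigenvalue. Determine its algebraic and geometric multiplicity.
algebraic multiplicity 3, geometric multiplicity 2

The characteristic polynomial is (x + 2)^3, so the factor x + 2 appears with exponent 3: the algebraic multiplicity is 3.

rank(A + 2I) = 1, so the eigenspace has dimension 3 - 1 = 2: the geometric multiplicity is 2.

Since 2 < 3, A is not diagonalizable.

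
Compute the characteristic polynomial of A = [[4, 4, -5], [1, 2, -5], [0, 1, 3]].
χ_A(x) = (x - 3)^3

xI - A = [[x - 4, -4, 5], [-1, x - 2, 5], [0, -1, x - 3]].

Expanding det(xI - A) along the first row:
det(xI - A) = + (x - 4)·det([[x - 2, 5], [-1, x - 3]]) - (-4)·det([[-1, 5], [0, x - 3]]) + (5)·det([[-1, x - 2], [0, -1]]).

Evaluating gives χ_A(x) = x^3 - 9x^2 + 27x - 27 = (x - 3)^3.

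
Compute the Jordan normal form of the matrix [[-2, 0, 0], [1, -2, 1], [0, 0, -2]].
The characteristic polynomial is det(xI - A) = (x + 2)^3, so the eigenvalues are -2 (algebraic multiplicity 3).

For λ = -2: rank(A + 2I) = 1, rank((A + 2I)^2) = 0. The eigenspace has dimension 3 - 1 = 2, so there are 2 Jordan blocks; the rank sequence gives block sizes [2, 1].

Assembling the blocks gives the Jordan form J above.

J = [[-2, 1, 0], [0, -2, 0], [0, 0, -2]]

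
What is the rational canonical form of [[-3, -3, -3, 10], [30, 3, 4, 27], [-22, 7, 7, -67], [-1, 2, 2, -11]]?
R = [[0, 0, 0, -16], [1, 0, 0, -4], [0, 1, 0, 0], [0, 0, 1, -4]]

The invariant factors of A (the non-unit diagonal entries of the Smith normal form of xI - A over ℚ[x]) are (x + 4)(x^3 + 4), each dividing the next. The characteristic polynomial is their product, (x + 4)(x^3 + 4).

The rational canonical form is the block-diagonal matrix of companion matrices C(f_i):
R = [[0, 0, 0, -16], [1, 0, 0, -4], [0, 1, 0, 0], [0, 0, 1, -4]].

Note the characteristic polynomial does not split into linear factors over ℚ, so A has no Jordan form over ℚ; the rational canonical form exists over any field.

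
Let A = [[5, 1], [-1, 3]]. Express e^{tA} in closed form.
e^{tA} = [[(t + 1)*e^{4*t}, t*e^{4*t}], [-t*e^{4*t}, (1 - t)*e^{4*t}]]

A has Jordan form J = [[4, 1], [0, 4]] with A = PJP^{-1}, so e^{tA} = P e^{tJ} P^{-1}.

For a Jordan block J_k(λ), e^{tJ_k(λ)} = e^{λt} · (I + tN + t^2 N^2/2! + ... + t^{k-1} N^{k-1}/(k-1)!) where N is the nilpotent superdiagonal part.

Assembling the blocks and conjugating back gives the entries of e^{tA} as shown above.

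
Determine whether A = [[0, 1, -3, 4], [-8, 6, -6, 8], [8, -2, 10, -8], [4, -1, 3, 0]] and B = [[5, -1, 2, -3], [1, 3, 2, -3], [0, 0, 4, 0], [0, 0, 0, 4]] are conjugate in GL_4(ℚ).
Yes.

Two matrices over a field are similar if and only if they have the same invariant factors.

Both A and B have characteristic polynomial (x - 4)^4 and minimal polynomial (x - 4)^2. Computing further, both have invariant factors x - 4, x - 4, (x - 4)^2. Hence A and B are similar.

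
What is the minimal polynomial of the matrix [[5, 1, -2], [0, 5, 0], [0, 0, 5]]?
The characteristic polynomial factors as (x - 5)^3. The minimal polynomial is ∏(x - λ)^{k_λ} where k_λ is the size of the largest Jordan block at λ.

For λ = 5: rank(A - 5I) = 1, and the largest Jordan block has size 2 (the smallest k with rank((A - 5I)^k) = rank((A - 5I)^(k+1))).

So m_A(x) = (x - 5)^2.

m_A(x) = (x - 5)^2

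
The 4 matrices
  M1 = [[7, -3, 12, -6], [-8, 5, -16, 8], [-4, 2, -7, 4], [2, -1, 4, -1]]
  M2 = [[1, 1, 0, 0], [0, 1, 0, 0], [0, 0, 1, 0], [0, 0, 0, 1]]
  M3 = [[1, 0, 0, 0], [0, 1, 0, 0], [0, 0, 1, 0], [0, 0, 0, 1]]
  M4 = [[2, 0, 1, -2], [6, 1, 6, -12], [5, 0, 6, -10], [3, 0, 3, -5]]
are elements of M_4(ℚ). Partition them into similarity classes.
2 classes: {M1, M2, M4}, {M3}

Characteristic polynomials: χ_{M1} = (x - 1)^4, χ_{M2} = (x - 1)^4, χ_{M3} = (x - 1)^4, χ_{M4} = (x - 1)^4.

{M1, M2, M4}: invariant factors x - 1, x - 1, (x - 1)^2.

{M3}: invariant factors x - 1, x - 1, x - 1, x - 1.

Matrices are similar if and only if their invariant-factor lists agree; the partition into similarity classes is {M1, M2, M4}, {M3}.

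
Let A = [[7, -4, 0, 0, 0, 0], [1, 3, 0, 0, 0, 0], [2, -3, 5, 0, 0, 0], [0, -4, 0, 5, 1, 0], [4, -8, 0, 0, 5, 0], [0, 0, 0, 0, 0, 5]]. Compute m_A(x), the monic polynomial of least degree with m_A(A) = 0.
m_A(x) = (x - 5)^3

The characteristic polynomial factors as (x - 5)^6. The minimal polynomial is ∏(x - λ)^{k_λ} where k_λ is the size of the largest Jordan block at λ.

For λ = 5: rank(A - 5I) = 3, and the largest Jordan block has size 3 (the smallest k with rank((A - 5I)^k) = rank((A - 5I)^(k+1))).

So m_A(x) = (x - 5)^3.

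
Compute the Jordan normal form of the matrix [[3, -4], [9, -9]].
J = [[-3, 1], [0, -3]]

The characteristic polynomial is det(xI - A) = (x + 3)^2, so the eigenvalues are -3 (algebraic multiplicity 2).

For λ = -3: rank(A + 3I) = 1, rank((A + 3I)^2) = 0. The eigenspace has dimension 2 - 1 = 1, so there is 1 Jordan block; the rank sequence gives block sizes [2].

Assembling the blocks gives the Jordan form J above.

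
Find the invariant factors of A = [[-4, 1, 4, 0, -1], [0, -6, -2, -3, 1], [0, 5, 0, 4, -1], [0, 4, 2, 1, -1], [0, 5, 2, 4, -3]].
The Jordan structure of A has elementary divisors (x + 4), (x + 2)^3, (x + 2). Arranging the block sizes at each eigenvalue in decreasing order and taking row products gives the invariant factors.

Invariant factors (smallest first, each dividing the next): x + 2, (x + 2)^3(x + 4).

Check: the last factor (x + 2)^3(x + 4) is the minimal polynomial, and the product (x + 2)^4(x + 4) is the characteristic polynomial.

x + 2, (x + 2)^3(x + 4)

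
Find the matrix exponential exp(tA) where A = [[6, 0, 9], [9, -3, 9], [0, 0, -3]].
e^{tA} = [[e^{6*t}, 0, (e^{9*t} - 1)*e^{-3*t}], [(e^{9*t} - 1)*e^{-3*t}, e^{-3*t}, (e^{9*t} - 1)*e^{-3*t}], [0, 0, e^{-3*t}]]

A has Jordan form J = [[-3, 0, 0], [0, -3, 0], [0, 0, 6]] with A = PJP^{-1}, so e^{tA} = P e^{tJ} P^{-1}.

For a Jordan block J_k(λ), e^{tJ_k(λ)} = e^{λt} · (I + tN + t^2 N^2/2! + ... + t^{k-1} N^{k-1}/(k-1)!) where N is the nilpotent superdiagonal part.

Assembling the blocks and conjugating back gives the entries of e^{tA} as shown above.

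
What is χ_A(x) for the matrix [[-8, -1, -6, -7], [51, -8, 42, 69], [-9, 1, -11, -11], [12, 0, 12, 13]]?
χ_A(x) = (x - 1)(x + 5)^3

xI - A = [[x + 8, 1, 6, 7], [-51, x + 8, -42, -69], [9, -1, x + 11, 11], [-12, 0, -12, x - 13]].

Expanding det(xI - A) along the first row:
det(xI - A) = + (x + 8)·det([[x + 8, -42, -69], [-1, x + 11, 11], [0, -12, x - 13]]) - (1)·det([[-51, -42, -69], [9, x + 11, 11], [-12, -12, x - 13]]) + (6)·det([[-51, x + 8, -69], [9, -1, 11], [-12, 0, x - 13]]) - (7)·det([[-51, x + 8, -42], [9, -1, x + 11], [-12, 0, -12]]).

Evaluating gives χ_A(x) = x^4 + 14x^3 + 60x^2 + 50x - 125 = (x - 1)(x + 5)^3.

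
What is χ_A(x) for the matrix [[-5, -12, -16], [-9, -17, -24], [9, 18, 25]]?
χ_A(x) = (x - 1)^3

xI - A = [[x + 5, 12, 16], [9, x + 17, 24], [-9, -18, x - 25]].

Expanding det(xI - A) along the first row:
det(xI - A) = + (x + 5)·det([[x + 17, 24], [-18, x - 25]]) - (12)·det([[9, 24], [-9, x - 25]]) + (16)·det([[9, x + 17], [-9, -18]]).

Evaluating gives χ_A(x) = x^3 - 3x^2 + 3x - 1 = (x - 1)^3.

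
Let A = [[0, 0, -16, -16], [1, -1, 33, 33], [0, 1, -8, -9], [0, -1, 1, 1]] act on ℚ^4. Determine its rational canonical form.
The invariant factors of A (the non-unit diagonal entries of the Smith normal form of xI - A over ℚ[x]) are (x^2 + 4x - 4)^2, each dividing the next. The characteristic polynomial is their product, (x^2 + 4x - 4)^2.

The rational canonical form is the block-diagonal matrix of companion matrices C(f_i):
R = [[0, 0, 0, -16], [1, 0, 0, 32], [0, 1, 0, -8], [0, 0, 1, -8]].

Note the characteristic polynomial does not split into linear factors over ℚ, so A has no Jordan form over ℚ; the rational canonical form exists over any field.

R = [[0, 0, 0, -16], [1, 0, 0, 32], [0, 1, 0, -8], [0, 0, 1, -8]]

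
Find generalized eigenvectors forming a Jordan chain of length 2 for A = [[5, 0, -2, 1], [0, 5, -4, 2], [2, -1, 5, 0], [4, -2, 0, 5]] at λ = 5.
v_1 = [[0, 1, 1, 2]]^T, v_2 = [[0, 0, -1, -2]]^T

We seek v_1 ∈ ker((A - 5I)^2) \ ker(A - 5I), then set v_{i+1} = (A - 5I) v_i.

One such chain is v_1 = [[0, 1, 1, 2]]^T, v_2 = [[0, 0, -1, -2]]^T. Check: (A - 5I) v_2 = [[0, 0, 0, 0]]^T = 0.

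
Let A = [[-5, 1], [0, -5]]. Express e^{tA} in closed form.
A has Jordan form J = [[-5, 1], [0, -5]] with A = PJP^{-1}, so e^{tA} = P e^{tJ} P^{-1}.

For a Jordan block J_k(λ), e^{tJ_k(λ)} = e^{λt} · (I + tN + t^2 N^2/2! + ... + t^{k-1} N^{k-1}/(k-1)!) where N is the nilpotent superdiagonal part.

Assembling the blocks and conjugating back gives the entries of e^{tA} as shown above.

e^{tA} = [[e^{-5*t}, t*e^{-5*t}], [0, e^{-5*t}]]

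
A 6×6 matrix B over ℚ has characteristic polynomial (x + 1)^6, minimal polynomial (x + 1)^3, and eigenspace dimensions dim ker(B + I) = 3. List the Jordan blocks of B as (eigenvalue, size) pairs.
λ = -1: algebraic multiplicity 6 (exponent in χ_B), largest block size 3 (exponent in m_B), 3 blocks (geometric multiplicity). These force block sizes [3, 2, 1].

Jordan blocks: (-1, 3), (-1, 2), (-1, 1)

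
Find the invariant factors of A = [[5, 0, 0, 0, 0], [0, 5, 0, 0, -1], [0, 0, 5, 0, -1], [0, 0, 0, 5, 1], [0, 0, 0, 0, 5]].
x - 5, x - 5, x - 5, (x - 5)^2

The Jordan structure of A has elementary divisors (x - 5)^2, (x - 5), (x - 5), (x - 5). Arranging the block sizes at each eigenvalue in decreasing order and taking row products gives the invariant factors.

Invariant factors (smallest first, each dividing the next): x - 5, x - 5, x - 5, (x - 5)^2.

Check: the last factor (x - 5)^2 is the minimal polynomial, and the product (x - 5)^5 is the characteristic polynomial.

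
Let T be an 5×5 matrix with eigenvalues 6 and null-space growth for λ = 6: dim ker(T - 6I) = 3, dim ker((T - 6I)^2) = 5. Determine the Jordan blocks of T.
λ = 6: successive nullity increments [3, 2] count blocks of size ≥ k; block sizes are [2, 2, 1].

Jordan blocks: (6, 2), (6, 2), (6, 1)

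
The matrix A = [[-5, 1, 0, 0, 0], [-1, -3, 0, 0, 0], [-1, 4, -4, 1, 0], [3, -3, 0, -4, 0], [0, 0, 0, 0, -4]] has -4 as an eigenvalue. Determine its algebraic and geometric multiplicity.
The characteristic polynomial is (x + 4)^5, so the factor x + 4 appears with exponent 5: the algebraic multiplicity is 5.

rank(A + 4I) = 2, so the eigenspace has dimension 5 - 2 = 3: the geometric multiplicity is 3.

Since 3 < 5, A is not diagonalizable.

algebraic multiplicity 5, geometric multiplicity 3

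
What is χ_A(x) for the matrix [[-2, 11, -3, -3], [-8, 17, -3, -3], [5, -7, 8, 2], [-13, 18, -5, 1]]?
χ_A(x) = (x - 6)^4

xI - A = [[x + 2, -11, 3, 3], [8, x - 17, 3, 3], [-5, 7, x - 8, -2], [13, -18, 5, x - 1]].

Expanding det(xI - A) along the first row:
det(xI - A) = + (x + 2)·det([[x - 17, 3, 3], [7, x - 8, -2], [-18, 5, x - 1]]) - (-11)·det([[8, 3, 3], [-5, x - 8, -2], [13, 5, x - 1]]) + (3)·det([[8, x - 17, 3], [-5, 7, -2], [13, -18, x - 1]]) - (3)·det([[8, x - 17, 3], [-5, 7, x - 8], [13, -18, 5]]).

Evaluating gives χ_A(x) = x^4 - 24x^3 + 216x^2 - 864x + 1296 = (x - 6)^4.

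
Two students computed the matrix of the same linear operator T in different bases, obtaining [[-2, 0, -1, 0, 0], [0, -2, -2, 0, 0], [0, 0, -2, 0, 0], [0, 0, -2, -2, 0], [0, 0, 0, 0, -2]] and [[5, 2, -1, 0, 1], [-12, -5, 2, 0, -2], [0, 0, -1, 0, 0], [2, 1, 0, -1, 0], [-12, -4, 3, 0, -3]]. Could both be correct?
No.

trace(A) = -10 but trace(B) = -5. The trace is a similarity invariant, so A and B are not similar.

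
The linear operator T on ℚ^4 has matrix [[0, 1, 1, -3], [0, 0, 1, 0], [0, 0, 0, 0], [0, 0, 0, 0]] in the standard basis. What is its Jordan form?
The characteristic polynomial is det(xI - A) = x^4, so the eigenvalues are 0 (algebraic multiplicity 4).

For λ = 0: rank(A) = 2, rank(A^2) = 1, rank(A^3) = 0. The eigenspace has dimension 4 - 2 = 2, so there are 2 Jordan blocks; the rank sequence gives block sizes [3, 1].

Assembling the blocks gives the Jordan form J above.

J = [[0, 1, 0, 0], [0, 0, 1, 0], [0, 0, 0, 0], [0, 0, 0, 0]]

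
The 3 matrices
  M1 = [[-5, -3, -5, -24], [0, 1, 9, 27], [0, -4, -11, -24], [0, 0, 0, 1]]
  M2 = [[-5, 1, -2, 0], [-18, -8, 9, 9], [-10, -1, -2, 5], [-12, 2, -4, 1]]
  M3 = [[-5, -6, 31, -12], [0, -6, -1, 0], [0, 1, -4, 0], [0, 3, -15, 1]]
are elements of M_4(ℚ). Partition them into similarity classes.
Characteristic polynomials: χ_{M1} = (x - 1)(x + 5)^3, χ_{M2} = (x - 1)(x + 5)^3, χ_{M3} = (x - 1)(x + 5)^3.

{M1, M2, M3}: invariant factors (x - 1)(x + 5)^3.

Matrices are similar if and only if their invariant-factor lists agree; the partition into similarity classes is {M1, M2, M3}.

1 class: {M1, M2, M3}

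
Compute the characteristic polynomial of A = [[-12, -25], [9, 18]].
χ_A(x) = (x - 3)^2

xI - A = [[x + 12, 25], [-9, x - 18]].

Expanding det(xI - A) along the first row:
det(xI - A) = + (x + 12)·det([[x - 18]]) - (25)·det([[-9]]).

Evaluating gives χ_A(x) = x^2 - 6x + 9 = (x - 3)^2.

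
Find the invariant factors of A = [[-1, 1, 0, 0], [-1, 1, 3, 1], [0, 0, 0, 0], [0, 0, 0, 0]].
x, x^3

The Jordan structure of A has elementary divisors x^3, x. Arranging the block sizes at each eigenvalue in decreasing order and taking row products gives the invariant factors.

Invariant factors (smallest first, each dividing the next): x, x^3.

Check: the last factor x^3 is the minimal polynomial, and the product x^4 is the characteristic polynomial.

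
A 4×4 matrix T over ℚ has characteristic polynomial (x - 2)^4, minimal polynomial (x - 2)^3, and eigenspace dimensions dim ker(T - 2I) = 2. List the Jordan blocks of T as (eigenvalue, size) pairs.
λ = 2: algebraic multiplicity 4 (exponent in χ_T), largest block size 3 (exponent in m_T), 2 blocks (geometric multiplicity). These force block sizes [3, 1].

Jordan blocks: (2, 3), (2, 1)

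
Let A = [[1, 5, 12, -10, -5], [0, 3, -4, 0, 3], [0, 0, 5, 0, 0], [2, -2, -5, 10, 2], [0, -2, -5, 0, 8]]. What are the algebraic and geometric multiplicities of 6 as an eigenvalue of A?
algebraic multiplicity 2, geometric multiplicity 2

The characteristic polynomial is (x - 6)^2(x - 5)^3, so the factor x - 6 appears with exponent 2: the algebraic multiplicity is 2.

rank(A - 6I) = 3, so the eigenspace has dimension 5 - 3 = 2: the geometric multiplicity is 2.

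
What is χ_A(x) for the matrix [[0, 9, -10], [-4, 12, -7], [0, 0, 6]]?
xI - A = [[x, -9, 10], [4, x - 12, 7], [0, 0, x - 6]].

Expanding det(xI - A) along the first row:
det(xI - A) = + (x)·det([[x - 12, 7], [0, x - 6]]) - (-9)·det([[4, 7], [0, x - 6]]) + (10)·det([[4, x - 12], [0, 0]]).

Evaluating gives χ_A(x) = x^3 - 18x^2 + 108x - 216 = (x - 6)^3.

χ_A(x) = (x - 6)^3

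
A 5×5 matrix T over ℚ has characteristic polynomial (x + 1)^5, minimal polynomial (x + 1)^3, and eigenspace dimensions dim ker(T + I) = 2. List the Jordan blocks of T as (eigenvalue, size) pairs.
λ = -1: algebraic multiplicity 5 (exponent in χ_T), largest block size 3 (exponent in m_T), 2 blocks (geometric multiplicity). These force block sizes [3, 2].

Jordan blocks: (-1, 3), (-1, 2)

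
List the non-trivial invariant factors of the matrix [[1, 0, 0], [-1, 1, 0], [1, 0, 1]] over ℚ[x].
The Jordan structure of A has elementary divisors (x - 1)^2, (x - 1). Arranging the block sizes at each eigenvalue in decreasing order and taking row products gives the invariant factors.

Invariant factors (smallest first, each dividing the next): x - 1, (x - 1)^2.

Check: the last factor (x - 1)^2 is the minimal polynomial, and the product (x - 1)^3 is the characteristic polynomial.

x - 1, (x - 1)^2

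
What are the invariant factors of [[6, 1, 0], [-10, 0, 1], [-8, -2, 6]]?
(x - 4)^3

The Jordan structure of A has elementary divisors (x - 4)^3. Arranging the block sizes at each eigenvalue in decreasing order and taking row products gives the invariant factors.

Invariant factors (smallest first, each dividing the next): (x - 4)^3.

Check: the last factor (x - 4)^3 is the minimal polynomial, and the product (x - 4)^3 is the characteristic polynomial.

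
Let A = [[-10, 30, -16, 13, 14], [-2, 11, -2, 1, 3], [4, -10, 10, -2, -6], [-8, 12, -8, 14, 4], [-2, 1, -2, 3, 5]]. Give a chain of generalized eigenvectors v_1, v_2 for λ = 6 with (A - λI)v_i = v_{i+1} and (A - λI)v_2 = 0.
We seek v_1 ∈ ker((A - 6I)^2) \ ker(A - 6I), then set v_{i+1} = (A - 6I) v_i.

One such chain is v_1 = [[4, 0, -1, 3, 1]]^T, v_2 = [[5, 0, 0, 4, 2]]^T. Check: (A - 6I) v_2 = [[0, 0, 0, 0, 0]]^T = 0.

v_1 = [[4, 0, -1, 3, 1]]^T, v_2 = [[5, 0, 0, 4, 2]]^T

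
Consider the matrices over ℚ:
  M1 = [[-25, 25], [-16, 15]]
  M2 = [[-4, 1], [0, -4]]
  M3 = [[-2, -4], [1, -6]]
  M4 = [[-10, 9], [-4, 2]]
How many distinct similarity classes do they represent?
Characteristic polynomials: χ_{M1} = (x + 5)^2, χ_{M2} = (x + 4)^2, χ_{M3} = (x + 4)^2, χ_{M4} = (x + 4)^2.

{M1}: invariant factors (x + 5)^2.

{M2, M3, M4}: invariant factors (x + 4)^2.

Matrices are similar if and only if their invariant-factor lists agree; the partition into similarity classes is {M1}, {M2, M3, M4}.

2 classes: {M1}, {M2, M3, M4}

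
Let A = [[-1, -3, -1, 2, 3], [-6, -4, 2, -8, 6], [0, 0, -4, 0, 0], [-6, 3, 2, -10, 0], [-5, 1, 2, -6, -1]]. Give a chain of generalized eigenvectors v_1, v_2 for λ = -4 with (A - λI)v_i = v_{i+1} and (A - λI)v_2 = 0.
v_1 = [[3, 1, 0, -3, -1]]^T, v_2 = [[-3, 0, 0, 3, 1]]^T

We seek v_1 ∈ ker((A + 4I)^2) \ ker(A + 4I), then set v_{i+1} = (A + 4I) v_i.

One such chain is v_1 = [[3, 1, 0, -3, -1]]^T, v_2 = [[-3, 0, 0, 3, 1]]^T. Check: (A + 4I) v_2 = [[0, 0, 0, 0, 0]]^T = 0.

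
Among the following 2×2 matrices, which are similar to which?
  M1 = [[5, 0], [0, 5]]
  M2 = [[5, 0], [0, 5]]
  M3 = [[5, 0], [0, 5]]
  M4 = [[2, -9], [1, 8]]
Characteristic polynomials: χ_{M1} = (x - 5)^2, χ_{M2} = (x - 5)^2, χ_{M3} = (x - 5)^2, χ_{M4} = (x - 5)^2.

{M1, M2, M3}: invariant factors x - 5, x - 5.

{M4}: invariant factors (x - 5)^2.

Matrices are similar if and only if their invariant-factor lists agree; the partition into similarity classes is {M1, M2, M3}, {M4}.

2 classes: {M1, M2, M3}, {M4}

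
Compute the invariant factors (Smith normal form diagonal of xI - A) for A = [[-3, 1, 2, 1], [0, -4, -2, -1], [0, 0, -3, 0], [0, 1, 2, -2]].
The Jordan structure of A has elementary divisors (x + 3)^2, (x + 3), (x + 3). Arranging the block sizes at each eigenvalue in decreasing order and taking row products gives the invariant factors.

Invariant factors (smallest first, each dividing the next): x + 3, x + 3, (x + 3)^2.

Check: the last factor (x + 3)^2 is the minimal polynomial, and the product (x + 3)^4 is the characteristic polynomial.

x + 3, x + 3, (x + 3)^2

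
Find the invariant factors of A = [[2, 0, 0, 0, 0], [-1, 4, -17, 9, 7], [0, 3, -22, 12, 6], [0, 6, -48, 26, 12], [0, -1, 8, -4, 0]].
The Jordan structure of A has elementary divisors (x - 2)^3, (x - 2), (x - 2). Arranging the block sizes at each eigenvalue in decreasing order and taking row products gives the invariant factors.

Invariant factors (smallest first, each dividing the next): x - 2, x - 2, (x - 2)^3.

Check: the last factor (x - 2)^3 is the minimal polynomial, and the product (x - 2)^5 is the characteristic polynomial.

x - 2, x - 2, (x - 2)^3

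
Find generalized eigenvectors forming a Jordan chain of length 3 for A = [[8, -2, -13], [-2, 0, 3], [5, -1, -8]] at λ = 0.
v_1 = [[4, -3, 3]]^T, v_2 = [[-1, 1, -1]]^T, v_3 = [[3, -1, 2]]^T

We seek v_1 ∈ ker(A^3) \ ker(A^2), then set v_{i+1} = A v_i.

One such chain is v_1 = [[4, -3, 3]]^T, v_2 = [[-1, 1, -1]]^T, v_3 = [[3, -1, 2]]^T. Check: A v_3 = [[0, 0, 0]]^T = 0.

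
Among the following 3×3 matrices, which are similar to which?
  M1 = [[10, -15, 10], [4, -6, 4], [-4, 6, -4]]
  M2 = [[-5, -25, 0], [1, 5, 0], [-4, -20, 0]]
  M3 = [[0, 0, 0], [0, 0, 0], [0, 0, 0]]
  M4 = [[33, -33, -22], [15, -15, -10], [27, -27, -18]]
2 classes: {M1, M2, M4}, {M3}

Characteristic polynomials: χ_{M1} = x^3, χ_{M2} = x^3, χ_{M3} = x^3, χ_{M4} = x^3.

{M1, M2, M4}: invariant factors x, x^2.

{M3}: invariant factors x, x, x.

Matrices are similar if and only if their invariant-factor lists agree; the partition into similarity classes is {M1, M2, M4}, {M3}.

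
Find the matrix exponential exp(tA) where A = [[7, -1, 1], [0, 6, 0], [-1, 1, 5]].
A has Jordan form J = [[6, 1, 0], [0, 6, 0], [0, 0, 6]] with A = PJP^{-1}, so e^{tA} = P e^{tJ} P^{-1}.

For a Jordan block J_k(λ), e^{tJ_k(λ)} = e^{λt} · (I + tN + t^2 N^2/2! + ... + t^{k-1} N^{k-1}/(k-1)!) where N is the nilpotent superdiagonal part.

Assembling the blocks and conjugating back gives the entries of e^{tA} as shown above.

e^{tA} = [[(t + 1)*e^{6*t}, -t*e^{6*t}, t*e^{6*t}], [0, e^{6*t}, 0], [-t*e^{6*t}, t*e^{6*t}, (1 - t)*e^{6*t}]]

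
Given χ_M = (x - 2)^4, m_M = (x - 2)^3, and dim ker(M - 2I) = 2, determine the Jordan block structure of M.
λ = 2: algebraic multiplicity 4 (exponent in χ_M), largest block size 3 (exponent in m_M), 2 blocks (geometric multiplicity). These force block sizes [3, 1].

Jordan blocks: (2, 3), (2, 1)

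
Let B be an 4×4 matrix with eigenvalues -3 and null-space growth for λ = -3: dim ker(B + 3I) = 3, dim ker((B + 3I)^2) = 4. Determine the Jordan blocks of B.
Jordan blocks: (-3, 2), (-3, 1), (-3, 1)

λ = -3: successive nullity increments [3, 1] count blocks of size ≥ k; block sizes are [2, 1, 1].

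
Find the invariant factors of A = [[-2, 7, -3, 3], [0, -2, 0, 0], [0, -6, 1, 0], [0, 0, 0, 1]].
The Jordan structure of A has elementary divisors (x + 2)^2, (x - 1), (x - 1). Arranging the block sizes at each eigenvalue in decreasing order and taking row products gives the invariant factors.

Invariant factors (smallest first, each dividing the next): x - 1, (x - 1)(x + 2)^2.

Check: the last factor (x - 1)(x + 2)^2 is the minimal polynomial, and the product (x - 1)^2(x + 2)^2 is the characteristic polynomial.

x - 1, (x - 1)(x + 2)^2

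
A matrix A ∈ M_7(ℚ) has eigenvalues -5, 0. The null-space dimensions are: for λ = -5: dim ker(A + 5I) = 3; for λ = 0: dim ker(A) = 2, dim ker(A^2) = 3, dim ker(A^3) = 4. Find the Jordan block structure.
Jordan blocks: (-5, 1), (-5, 1), (-5, 1), (0, 3), (0, 1)

λ = -5: successive nullity increments [3] count blocks of size ≥ k; block sizes are [1, 1, 1].
λ = 0: successive nullity increments [2, 1, 1] count blocks of size ≥ k; block sizes are [3, 1].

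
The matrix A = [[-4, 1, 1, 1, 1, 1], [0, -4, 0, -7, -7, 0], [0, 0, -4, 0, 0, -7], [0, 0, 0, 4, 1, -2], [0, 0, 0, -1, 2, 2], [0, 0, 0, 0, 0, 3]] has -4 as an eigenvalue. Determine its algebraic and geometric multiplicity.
The characteristic polynomial is (x - 3)^3(x + 4)^3, so the factor x + 4 appears with exponent 3: the algebraic multiplicity is 3.

rank(A + 4I) = 4, so the eigenspace has dimension 6 - 4 = 2: the geometric multiplicity is 2.

Since 2 < 3, A is not diagonalizable.

algebraic multiplicity 3, geometric multiplicity 2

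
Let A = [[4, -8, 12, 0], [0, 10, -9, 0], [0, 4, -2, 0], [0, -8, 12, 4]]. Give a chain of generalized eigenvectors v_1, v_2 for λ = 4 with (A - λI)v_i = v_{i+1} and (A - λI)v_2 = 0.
v_1 = [[0, -2, -1, 1]]^T, v_2 = [[4, -3, -2, 4]]^T

We seek v_1 ∈ ker((A - 4I)^2) \ ker(A - 4I), then set v_{i+1} = (A - 4I) v_i.

One such chain is v_1 = [[0, -2, -1, 1]]^T, v_2 = [[4, -3, -2, 4]]^T. Check: (A - 4I) v_2 = [[0, 0, 0, 0]]^T = 0.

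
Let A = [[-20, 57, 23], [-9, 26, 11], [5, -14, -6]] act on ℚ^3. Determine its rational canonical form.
The invariant factors of A (the non-unit diagonal entries of the Smith normal form of xI - A over ℚ[x]) are x^3 - 4x - 5, each dividing the next. The characteristic polynomial is their product, x^3 - 4x - 5.

The rational canonical form is the block-diagonal matrix of companion matrices C(f_i):
R = [[0, 0, 5], [1, 0, 4], [0, 1, 0]].

Note the characteristic polynomial does not split into linear factors over ℚ, so A has no Jordan form over ℚ; the rational canonical form exists over any field.

R = [[0, 0, 5], [1, 0, 4], [0, 1, 0]]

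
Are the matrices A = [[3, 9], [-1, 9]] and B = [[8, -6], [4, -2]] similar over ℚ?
No.

trace(A) = 12 but trace(B) = 6. The trace is a similarity invariant, so A and B are not similar.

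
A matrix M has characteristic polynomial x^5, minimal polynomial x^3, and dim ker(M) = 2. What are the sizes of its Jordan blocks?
Jordan blocks: (0, 3), (0, 2)

λ = 0: algebraic multiplicity 5 (exponent in χ_M), largest block size 3 (exponent in m_M), 2 blocks (geometric multiplicity). These force block sizes [3, 2].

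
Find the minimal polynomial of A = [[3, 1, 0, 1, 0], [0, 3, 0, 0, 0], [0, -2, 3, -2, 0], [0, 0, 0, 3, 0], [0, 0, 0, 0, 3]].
The characteristic polynomial factors as (x - 3)^5. The minimal polynomial is ∏(x - λ)^{k_λ} where k_λ is the size of the largest Jordan block at λ.

For λ = 3: rank(A - 3I) = 1, and the largest Jordan block has size 2 (the smallest k with rank((A - 3I)^k) = rank((A - 3I)^(k+1))).

So m_A(x) = (x - 3)^2.

m_A(x) = (x - 3)^2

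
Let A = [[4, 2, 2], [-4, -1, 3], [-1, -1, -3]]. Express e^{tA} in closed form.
A has Jordan form J = [[0, 1, 0], [0, 0, 1], [0, 0, 0]] with A = PJP^{-1}, so e^{tA} = P e^{tJ} P^{-1}.

For a Jordan block J_k(λ), e^{tJ_k(λ)} = e^{λt} · (I + tN + t^2 N^2/2! + ... + t^{k-1} N^{k-1}/(k-1)!) where N is the nilpotent superdiagonal part.

Assembling the blocks and conjugating back gives the entries of e^{tA} as shown above.

e^{tA} = [[3*t^2 + 4*t + 1, 2*t*(t + 1), 2*t*(2*t + 1)], [t*(-15*t - 8)/2, -5*t^2 - t + 1, t*(3 - 10*t)], [t*(3*t - 2)/2, t*(t - 1), 2*t^2 - 3*t + 1]]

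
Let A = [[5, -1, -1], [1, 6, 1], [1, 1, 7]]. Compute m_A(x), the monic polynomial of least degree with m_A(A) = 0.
m_A(x) = (x - 6)^3

The characteristic polynomial factors as (x - 6)^3. The minimal polynomial is ∏(x - λ)^{k_λ} where k_λ is the size of the largest Jordan block at λ.

For λ = 6: rank(A - 6I) = 2, and the largest Jordan block has size 3 (the smallest k with rank((A - 6I)^k) = rank((A - 6I)^(k+1))).

So m_A(x) = (x - 6)^3.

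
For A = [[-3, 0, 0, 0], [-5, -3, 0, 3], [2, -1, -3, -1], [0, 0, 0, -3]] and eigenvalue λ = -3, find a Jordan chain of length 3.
v_1 = [[1, 0, -2, 2]]^T, v_2 = [[0, 1, 0, 0]]^T, v_3 = [[0, 0, -1, 0]]^T

We seek v_1 ∈ ker((A + 3I)^3) \ ker((A + 3I)^2), then set v_{i+1} = (A + 3I) v_i.

One such chain is v_1 = [[1, 0, -2, 2]]^T, v_2 = [[0, 1, 0, 0]]^T, v_3 = [[0, 0, -1, 0]]^T. Check: (A + 3I) v_3 = [[0, 0, 0, 0]]^T = 0.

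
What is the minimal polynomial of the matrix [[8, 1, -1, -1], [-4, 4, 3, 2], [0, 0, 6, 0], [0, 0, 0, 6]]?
The characteristic polynomial factors as (x - 6)^4. The minimal polynomial is ∏(x - λ)^{k_λ} where k_λ is the size of the largest Jordan block at λ.

For λ = 6: rank(A - 6I) = 2, and the largest Jordan block has size 3 (the smallest k with rank((A - 6I)^k) = rank((A - 6I)^(k+1))).

So m_A(x) = (x - 6)^3.

m_A(x) = (x - 6)^3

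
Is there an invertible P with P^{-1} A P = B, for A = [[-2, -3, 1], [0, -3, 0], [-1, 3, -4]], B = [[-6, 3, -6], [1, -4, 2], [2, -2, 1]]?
Two matrices over a field are similar if and only if they have the same invariant factors.

Both A and B have characteristic polynomial (x + 3)^3 and minimal polynomial (x + 3)^2. Computing further, both have invariant factors x + 3, (x + 3)^2. Hence A and B are similar.

Yes.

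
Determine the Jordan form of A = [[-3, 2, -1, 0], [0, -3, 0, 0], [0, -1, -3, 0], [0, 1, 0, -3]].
The characteristic polynomial is det(xI - A) = (x + 3)^4, so the eigenvalues are -3 (algebraic multiplicity 4).

For λ = -3: rank(A + 3I) = 2, rank((A + 3I)^2) = 1, rank((A + 3I)^3) = 0. The eigenspace has dimension 4 - 2 = 2, so there are 2 Jordan blocks; the rank sequence gives block sizes [3, 1].

Assembling the blocks gives the Jordan form J above.

J = [[-3, 1, 0, 0], [0, -3, 1, 0], [0, 0, -3, 0], [0, 0, 0, -3]]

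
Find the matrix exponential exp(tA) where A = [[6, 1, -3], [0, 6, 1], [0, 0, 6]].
A has Jordan form J = [[6, 1, 0], [0, 6, 1], [0, 0, 6]] with A = PJP^{-1}, so e^{tA} = P e^{tJ} P^{-1}.

For a Jordan block J_k(λ), e^{tJ_k(λ)} = e^{λt} · (I + tN + t^2 N^2/2! + ... + t^{k-1} N^{k-1}/(k-1)!) where N is the nilpotent superdiagonal part.

Assembling the blocks and conjugating back gives the entries of e^{tA} as shown above.

e^{tA} = [[e^{6*t}, t*e^{6*t}, t*(t - 6)*e^{6*t}/2], [0, e^{6*t}, t*e^{6*t}], [0, 0, e^{6*t}]]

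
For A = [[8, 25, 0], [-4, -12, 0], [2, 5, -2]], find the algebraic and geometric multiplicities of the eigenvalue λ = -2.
algebraic multiplicity 3, geometric multiplicity 2

The characteristic polynomial is (x + 2)^3, so the factor x + 2 appears with exponent 3: the algebraic multiplicity is 3.

rank(A + 2I) = 1, so the eigenspace has dimension 3 - 1 = 2: the geometric multiplicity is 2.

Since 2 < 3, A is not diagonalizable.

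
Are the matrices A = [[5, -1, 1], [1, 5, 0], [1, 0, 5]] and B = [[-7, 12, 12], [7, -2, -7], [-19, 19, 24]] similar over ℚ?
Both have characteristic polynomial (x - 5)^3, but the minimal polynomial of A is (x - 5)^3 while the minimal polynomial of B is (x - 5)^2. The minimal polynomial is a similarity invariant, so A and B are not similar.

No.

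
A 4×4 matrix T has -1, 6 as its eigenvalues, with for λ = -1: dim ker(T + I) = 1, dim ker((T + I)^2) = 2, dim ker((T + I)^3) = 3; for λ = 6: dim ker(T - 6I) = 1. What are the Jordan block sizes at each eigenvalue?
λ = -1: successive nullity increments [1, 1, 1] count blocks of size ≥ k; block sizes are [3].
λ = 6: successive nullity increments [1] count blocks of size ≥ k; block sizes are [1].

Jordan blocks: (-1, 3), (6, 1)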